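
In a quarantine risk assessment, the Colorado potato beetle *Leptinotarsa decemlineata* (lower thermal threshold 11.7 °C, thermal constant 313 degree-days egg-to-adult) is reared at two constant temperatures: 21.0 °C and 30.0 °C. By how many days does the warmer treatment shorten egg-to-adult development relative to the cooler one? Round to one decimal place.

At 21.0 °C: 313 / (21.0 − 11.7) = 313 / 9.3 = 33.656 d.
At 30.0 °C: 313 / (30.0 − 11.7) = 313 / 18.3 = 17.104 d.
Difference = |33.656 − 17.104| = 16.552 ≈ 16.6 days.

16.6 days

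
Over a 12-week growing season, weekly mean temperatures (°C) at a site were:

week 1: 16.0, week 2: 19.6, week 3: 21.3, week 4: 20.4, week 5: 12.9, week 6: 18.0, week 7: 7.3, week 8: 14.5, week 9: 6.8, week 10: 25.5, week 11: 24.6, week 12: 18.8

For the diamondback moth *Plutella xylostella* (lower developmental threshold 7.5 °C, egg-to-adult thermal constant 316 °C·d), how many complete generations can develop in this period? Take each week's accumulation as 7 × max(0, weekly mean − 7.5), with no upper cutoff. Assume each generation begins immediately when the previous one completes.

Weekly DD (7 × max(0, T̄ − 7.5)): 59.5, 84.7, 96.6, 90.3, 37.8, 73.5, 0.0, 49.0, 0.0, 126.0, 119.7, 79.1.
Season total = 816.2 DD.
Complete generations = ⌊816.2 / 316⌋ = 2.

2 generations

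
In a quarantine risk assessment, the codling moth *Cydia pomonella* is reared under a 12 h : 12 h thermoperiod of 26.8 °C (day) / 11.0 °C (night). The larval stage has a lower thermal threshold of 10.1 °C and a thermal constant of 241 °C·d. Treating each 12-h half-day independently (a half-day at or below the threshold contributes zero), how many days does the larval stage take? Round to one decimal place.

Day half: max(0, 26.8 − 10.1) × 0.5 = 16.7 × 0.5 = 8.35 DD.
Night half: max(0, 11.0 − 10.1) × 0.5 = 0.9 × 0.5 = 0.45 DD.
Per 24 h: 8.80 DD/day.
Duration = 241 / 8.80 = 27.386 ≈ 27.4 days.

27.4 days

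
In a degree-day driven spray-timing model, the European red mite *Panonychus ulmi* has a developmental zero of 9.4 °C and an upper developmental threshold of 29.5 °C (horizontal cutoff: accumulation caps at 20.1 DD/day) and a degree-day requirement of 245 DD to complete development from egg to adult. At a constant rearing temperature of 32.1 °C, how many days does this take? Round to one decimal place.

Temperature 32.1 °C exceeds the upper threshold, so daily accumulation caps at 29.5 − 9.4 = 20.1 DD/day.
Duration = 245 / 20.1 = 12.189 ≈ 12.2 days.

12.2 days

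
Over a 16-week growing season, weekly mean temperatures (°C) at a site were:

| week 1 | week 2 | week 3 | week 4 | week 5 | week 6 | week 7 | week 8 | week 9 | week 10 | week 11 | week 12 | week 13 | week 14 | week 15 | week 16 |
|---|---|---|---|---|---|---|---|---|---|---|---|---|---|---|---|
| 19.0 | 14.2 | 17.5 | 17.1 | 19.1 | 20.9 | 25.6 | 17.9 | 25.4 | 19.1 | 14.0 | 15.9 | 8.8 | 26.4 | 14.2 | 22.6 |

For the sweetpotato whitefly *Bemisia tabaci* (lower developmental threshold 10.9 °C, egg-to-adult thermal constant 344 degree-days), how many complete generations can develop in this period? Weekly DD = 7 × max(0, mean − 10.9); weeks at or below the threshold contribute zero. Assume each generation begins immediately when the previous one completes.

Weekly DD (7 × max(0, T̄ − 10.9)): 56.7, 23.1, 46.2, 43.4, 57.4, 70.0, 102.9, 49.0, 101.5, 57.4, 21.7, 35.0, 0.0, 108.5, 23.1, 81.9.
Season total = 877.8 DD.
Complete generations = ⌊877.8 / 344⌋ = 2.

2 generations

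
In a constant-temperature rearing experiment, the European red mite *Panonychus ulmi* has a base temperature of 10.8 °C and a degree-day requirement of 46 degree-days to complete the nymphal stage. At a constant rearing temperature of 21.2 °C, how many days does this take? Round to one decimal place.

4.4 days

Daily accumulation = 21.2 − 10.8 = 10.4 DD/day.
Duration = 46 / 10.4 = 4.423 ≈ 4.4 days.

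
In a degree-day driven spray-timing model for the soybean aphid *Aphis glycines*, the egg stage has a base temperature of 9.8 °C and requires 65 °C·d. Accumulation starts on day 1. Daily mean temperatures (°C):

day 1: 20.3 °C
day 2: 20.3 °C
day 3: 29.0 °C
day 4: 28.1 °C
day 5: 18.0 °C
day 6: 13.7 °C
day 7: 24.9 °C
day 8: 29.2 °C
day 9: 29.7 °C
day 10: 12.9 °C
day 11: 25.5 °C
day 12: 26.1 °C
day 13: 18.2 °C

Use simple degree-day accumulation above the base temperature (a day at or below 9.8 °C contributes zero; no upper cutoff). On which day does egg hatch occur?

Daily DD above 9.8 °C: 10.5, 10.5, 19.2, 18.3, 8.2, 3.9, 15.1, 19.4, 19.9, 3.1, 15.7, 16.3, 8.4.
Cumulative: 10.5, 21.0, 40.2, 58.5, 66.7, 70.6, 85.7, 105.1, 125.0, 128.1, 143.8, 160.1, 168.5.
The total first reaches 65 DD on day 5.

day 5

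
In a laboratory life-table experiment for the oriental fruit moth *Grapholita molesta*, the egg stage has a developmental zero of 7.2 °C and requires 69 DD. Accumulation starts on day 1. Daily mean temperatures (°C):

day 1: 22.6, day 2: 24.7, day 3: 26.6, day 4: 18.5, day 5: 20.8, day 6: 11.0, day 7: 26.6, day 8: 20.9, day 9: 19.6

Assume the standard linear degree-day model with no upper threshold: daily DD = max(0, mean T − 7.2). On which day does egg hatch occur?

Daily DD above 7.2 °C: 15.4, 17.5, 19.4, 11.3, 13.6, 3.8, 19.4, 13.7, 12.4.
Cumulative: 15.4, 32.9, 52.3, 63.6, 77.2, 81.0, 100.4, 114.1, 126.5.
The total first reaches 69 DD on day 5.

day 5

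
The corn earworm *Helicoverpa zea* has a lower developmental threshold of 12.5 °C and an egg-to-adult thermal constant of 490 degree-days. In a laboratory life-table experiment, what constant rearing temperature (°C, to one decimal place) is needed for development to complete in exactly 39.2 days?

25.0 °C

Required daily accumulation = 490 / 39.2 = 12.500 DD/day.
T = T_base + 12.500 = 12.5 + 12.500 = 25.000 ≈ 25.0 °C.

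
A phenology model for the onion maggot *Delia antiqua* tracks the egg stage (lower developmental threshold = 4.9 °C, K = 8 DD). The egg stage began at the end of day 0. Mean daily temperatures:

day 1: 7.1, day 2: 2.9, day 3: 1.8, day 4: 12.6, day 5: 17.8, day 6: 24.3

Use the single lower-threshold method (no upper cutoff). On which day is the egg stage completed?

day 4

Daily DD above 4.9 °C: 2.2, 0.0, 0.0, 7.7, 12.9, 19.4.
Cumulative: 2.2, 2.2, 2.2, 9.9, 22.8, 42.2.
The total first reaches 8 DD on day 4.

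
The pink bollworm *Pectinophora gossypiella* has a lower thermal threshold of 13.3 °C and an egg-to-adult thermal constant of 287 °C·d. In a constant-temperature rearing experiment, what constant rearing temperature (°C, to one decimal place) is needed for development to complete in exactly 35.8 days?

21.3 °C

Required daily accumulation = 287 / 35.8 = 8.017 DD/day.
T = T_base + 8.017 = 13.3 + 8.017 = 21.317 ≈ 21.3 °C.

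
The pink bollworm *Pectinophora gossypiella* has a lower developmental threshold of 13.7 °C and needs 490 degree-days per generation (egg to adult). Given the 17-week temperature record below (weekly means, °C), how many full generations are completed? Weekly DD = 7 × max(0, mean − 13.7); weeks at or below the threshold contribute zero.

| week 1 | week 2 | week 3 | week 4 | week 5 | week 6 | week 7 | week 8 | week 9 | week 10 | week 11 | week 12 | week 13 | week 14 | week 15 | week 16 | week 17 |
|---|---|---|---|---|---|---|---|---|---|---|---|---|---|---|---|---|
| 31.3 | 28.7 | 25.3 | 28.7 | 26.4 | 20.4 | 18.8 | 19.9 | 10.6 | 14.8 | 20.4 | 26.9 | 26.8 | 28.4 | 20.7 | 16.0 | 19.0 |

Weekly DD (7 × max(0, T̄ − 13.7)): 123.2, 105.0, 81.2, 105.0, 88.9, 46.9, 35.7, 43.4, 0.0, 7.7, 46.9, 92.4, 91.7, 102.9, 49.0, 16.1, 37.1.
Season total = 1073.1 DD.
Complete generations = ⌊1073.1 / 490⌋ = 2.

2 generations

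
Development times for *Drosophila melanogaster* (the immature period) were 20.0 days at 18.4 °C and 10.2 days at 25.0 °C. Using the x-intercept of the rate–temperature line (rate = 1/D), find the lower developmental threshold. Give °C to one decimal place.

11.5 °C

Linear rate model ⇒ the product D·(T − T_b) is constant across temperatures.
20.0·(18.4 − T_b) = 10.2·(25.0 − T_b)
T_b = (20.0·18.4 − 10.2·25.0) / (20.0 − 10.2) = 113.00 / 9.8 = 11.531 °C ≈ 11.5 °C.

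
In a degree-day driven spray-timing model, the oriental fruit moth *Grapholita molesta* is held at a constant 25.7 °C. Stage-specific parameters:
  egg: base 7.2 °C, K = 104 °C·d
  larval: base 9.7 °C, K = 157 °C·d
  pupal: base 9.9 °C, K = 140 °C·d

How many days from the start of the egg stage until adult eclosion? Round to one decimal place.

egg: 104 / (25.7 − 7.2) = 104 / 18.5 = 5.622 d.
larval: 157 / (25.7 − 9.7) = 157 / 16.0 = 9.812 d.
pupal: 140 / (25.7 − 9.9) = 140 / 15.8 = 8.861 d.
Sum = 24.295 ≈ 24.3 days.

24.3 days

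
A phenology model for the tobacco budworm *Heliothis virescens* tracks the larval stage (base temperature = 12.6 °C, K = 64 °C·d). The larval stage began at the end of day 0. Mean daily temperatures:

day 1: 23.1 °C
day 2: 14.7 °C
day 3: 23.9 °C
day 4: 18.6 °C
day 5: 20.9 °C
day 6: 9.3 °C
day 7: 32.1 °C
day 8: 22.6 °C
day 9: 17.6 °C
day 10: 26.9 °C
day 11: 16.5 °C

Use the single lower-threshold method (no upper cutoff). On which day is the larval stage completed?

day 8

Daily DD above 12.6 °C: 10.5, 2.1, 11.3, 6.0, 8.3, 0.0, 19.5, 10.0, 5.0, 14.3, 3.9.
Cumulative: 10.5, 12.6, 23.9, 29.9, 38.2, 38.2, 57.7, 67.7, 72.7, 87.0, 90.9.
The total first reaches 64 DD on day 8.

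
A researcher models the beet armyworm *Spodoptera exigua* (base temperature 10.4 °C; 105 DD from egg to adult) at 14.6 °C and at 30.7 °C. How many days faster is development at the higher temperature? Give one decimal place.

19.8 days

At 14.6 °C: 105 / (14.6 − 10.4) = 105 / 4.2 = 25.000 d.
At 30.7 °C: 105 / (30.7 − 10.4) = 105 / 20.3 = 5.172 d.
Difference = |25.000 − 5.172| = 19.828 ≈ 19.8 days.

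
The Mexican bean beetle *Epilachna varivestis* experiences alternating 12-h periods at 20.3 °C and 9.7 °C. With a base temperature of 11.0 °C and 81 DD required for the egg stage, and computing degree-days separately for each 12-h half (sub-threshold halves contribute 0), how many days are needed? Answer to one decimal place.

17.4 days

Day half: max(0, 20.3 − 11.0) × 0.5 = 9.3 × 0.5 = 4.65 DD.
Night half: max(0, 9.7 − 11.0) × 0.5 = 0.0 × 0.5 = 0.00 DD.
Per 24 h: 4.65 DD/day.
Duration = 81 / 4.65 = 17.419 ≈ 17.4 days.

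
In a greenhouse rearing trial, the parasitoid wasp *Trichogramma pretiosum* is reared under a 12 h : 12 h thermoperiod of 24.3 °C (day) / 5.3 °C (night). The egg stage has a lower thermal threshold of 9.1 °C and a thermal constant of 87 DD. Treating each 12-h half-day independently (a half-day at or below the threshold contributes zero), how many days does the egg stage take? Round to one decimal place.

Day half: max(0, 24.3 − 9.1) × 0.5 = 15.2 × 0.5 = 7.60 DD.
Night half: max(0, 5.3 − 9.1) × 0.5 = 0.0 × 0.5 = 0.00 DD.
Per 24 h: 7.60 DD/day.
Duration = 87 / 7.60 = 11.447 ≈ 11.4 days.

11.4 days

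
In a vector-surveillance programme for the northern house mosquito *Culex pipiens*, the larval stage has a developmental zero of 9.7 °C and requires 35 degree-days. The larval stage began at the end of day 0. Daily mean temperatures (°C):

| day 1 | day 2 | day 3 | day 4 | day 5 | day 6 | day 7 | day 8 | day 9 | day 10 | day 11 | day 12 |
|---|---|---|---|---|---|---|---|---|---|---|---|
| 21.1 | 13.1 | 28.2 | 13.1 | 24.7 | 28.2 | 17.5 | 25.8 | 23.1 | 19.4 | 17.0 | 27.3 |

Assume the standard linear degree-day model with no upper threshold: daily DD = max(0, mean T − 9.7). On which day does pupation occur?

Daily DD above 9.7 °C: 11.4, 3.4, 18.5, 3.4, 15.0, 18.5, 7.8, 16.1, 13.4, 9.7, 7.3, 17.6.
Cumulative: 11.4, 14.8, 33.3, 36.7, 51.7, 70.2, 78.0, 94.1, 107.5, 117.2, 124.5, 142.1.
The total first reaches 35 DD on day 4.

day 4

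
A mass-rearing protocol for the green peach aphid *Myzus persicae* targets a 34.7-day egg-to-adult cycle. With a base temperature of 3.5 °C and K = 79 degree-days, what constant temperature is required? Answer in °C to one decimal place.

Required daily accumulation = 79 / 34.7 = 2.277 DD/day.
T = T_base + 2.277 = 3.5 + 2.277 = 5.777 ≈ 5.8 °C.

5.8 °C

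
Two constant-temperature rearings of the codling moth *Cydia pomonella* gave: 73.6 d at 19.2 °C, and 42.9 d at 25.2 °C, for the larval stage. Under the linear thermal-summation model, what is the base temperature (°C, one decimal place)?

Equal thermal constants: D₁(T₁ − T_b) = D₂(T₂ − T_b).
73.6·(19.2 − T_b) = 42.9·(25.2 − T_b)
T_b = (73.6·19.2 − 42.9·25.2) / (73.6 − 42.9) = 332.04 / 30.7 = 10.816 °C ≈ 10.8 °C.

10.8 °C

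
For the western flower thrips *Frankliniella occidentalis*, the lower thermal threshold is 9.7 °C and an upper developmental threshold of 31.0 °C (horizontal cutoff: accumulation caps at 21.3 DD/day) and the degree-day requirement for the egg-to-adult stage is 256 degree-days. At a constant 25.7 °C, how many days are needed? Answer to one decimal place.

16.0 days

Daily accumulation = 25.7 − 9.7 = 16.0 DD/day.
Duration = 256 / 16.0 = 16.000 ≈ 16.0 days.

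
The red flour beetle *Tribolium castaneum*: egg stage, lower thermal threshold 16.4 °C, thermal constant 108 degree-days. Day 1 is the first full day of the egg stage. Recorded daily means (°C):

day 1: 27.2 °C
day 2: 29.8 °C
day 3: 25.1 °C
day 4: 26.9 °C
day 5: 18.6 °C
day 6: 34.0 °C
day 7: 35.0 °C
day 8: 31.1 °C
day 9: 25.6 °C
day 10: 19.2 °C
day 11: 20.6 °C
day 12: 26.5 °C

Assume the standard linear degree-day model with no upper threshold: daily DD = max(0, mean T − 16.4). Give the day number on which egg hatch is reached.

Daily DD above 16.4 °C: 10.8, 13.4, 8.7, 10.5, 2.2, 17.6, 18.6, 14.7, 9.2, 2.8, 4.2, 10.1.
Cumulative: 10.8, 24.2, 32.9, 43.4, 45.6, 63.2, 81.8, 96.5, 105.7, 108.5, 112.7, 122.8.
The total first reaches 108 DD on day 10.

day 10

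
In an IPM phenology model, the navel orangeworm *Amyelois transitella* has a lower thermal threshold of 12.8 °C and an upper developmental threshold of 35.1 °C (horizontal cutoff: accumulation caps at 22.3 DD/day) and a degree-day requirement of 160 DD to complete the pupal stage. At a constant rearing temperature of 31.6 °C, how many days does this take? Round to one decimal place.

Daily accumulation = 31.6 − 12.8 = 18.8 DD/day.
Duration = 160 / 18.8 = 8.511 ≈ 8.5 days.

8.5 days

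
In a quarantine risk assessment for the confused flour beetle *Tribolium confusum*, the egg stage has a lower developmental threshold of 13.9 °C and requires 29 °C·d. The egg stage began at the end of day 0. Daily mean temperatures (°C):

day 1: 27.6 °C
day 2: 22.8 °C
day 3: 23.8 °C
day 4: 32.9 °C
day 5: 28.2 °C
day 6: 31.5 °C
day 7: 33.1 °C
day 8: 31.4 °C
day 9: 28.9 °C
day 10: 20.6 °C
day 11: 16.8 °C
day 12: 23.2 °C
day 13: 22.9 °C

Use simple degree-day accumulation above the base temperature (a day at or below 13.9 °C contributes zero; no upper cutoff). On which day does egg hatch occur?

day 3

Daily DD above 13.9 °C: 13.7, 8.9, 9.9, 19.0, 14.3, 17.6, 19.2, 17.5, 15.0, 6.7, 2.9, 9.3, 9.0.
Cumulative: 13.7, 22.6, 32.5, 51.5, 65.8, 83.4, 102.6, 120.1, 135.1, 141.8, 144.7, 154.0, 163.0.
The total first reaches 29 DD on day 3.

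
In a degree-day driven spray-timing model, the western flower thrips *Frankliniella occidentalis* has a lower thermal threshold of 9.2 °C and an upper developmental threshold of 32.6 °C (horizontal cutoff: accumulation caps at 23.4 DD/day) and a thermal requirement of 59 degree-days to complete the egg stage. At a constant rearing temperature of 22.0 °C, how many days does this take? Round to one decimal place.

4.6 days

Daily accumulation = 22.0 − 9.2 = 12.8 DD/day.
Duration = 59 / 12.8 = 4.609 ≈ 4.6 days.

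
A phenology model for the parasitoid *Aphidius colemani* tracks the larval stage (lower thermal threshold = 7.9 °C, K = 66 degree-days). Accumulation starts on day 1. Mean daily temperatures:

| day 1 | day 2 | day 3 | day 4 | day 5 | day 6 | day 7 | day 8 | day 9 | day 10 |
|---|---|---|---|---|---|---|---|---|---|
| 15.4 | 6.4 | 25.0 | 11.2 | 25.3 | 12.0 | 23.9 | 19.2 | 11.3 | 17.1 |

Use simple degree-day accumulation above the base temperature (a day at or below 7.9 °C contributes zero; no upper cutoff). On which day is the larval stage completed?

day 8

Daily DD above 7.9 °C: 7.5, 0.0, 17.1, 3.3, 17.4, 4.1, 16.0, 11.3, 3.4, 9.2.
Cumulative: 7.5, 7.5, 24.6, 27.9, 45.3, 49.4, 65.4, 76.7, 80.1, 89.3.
The total first reaches 66 DD on day 8.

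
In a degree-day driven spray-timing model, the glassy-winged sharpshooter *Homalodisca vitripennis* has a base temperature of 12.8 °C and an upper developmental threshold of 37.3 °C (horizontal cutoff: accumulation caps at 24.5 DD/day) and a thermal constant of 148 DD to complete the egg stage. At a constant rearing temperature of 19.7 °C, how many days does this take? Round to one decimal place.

Daily accumulation = 19.7 − 12.8 = 6.9 DD/day.
Duration = 148 / 6.9 = 21.449 ≈ 21.4 days.

21.4 days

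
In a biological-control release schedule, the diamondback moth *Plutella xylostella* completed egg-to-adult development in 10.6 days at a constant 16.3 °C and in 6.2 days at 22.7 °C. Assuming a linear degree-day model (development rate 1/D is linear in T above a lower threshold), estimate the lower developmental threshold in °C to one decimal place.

Under the model K = D·(T − T_b), so D₁·(T₁ − T_b) = D₂·(T₂ − T_b).
10.6·(16.3 − T_b) = 6.2·(22.7 − T_b)
T_b = (10.6·16.3 − 6.2·22.7) / (10.6 − 6.2) = 32.04 / 4.4 = 7.282 °C ≈ 7.3 °C.

7.3 °C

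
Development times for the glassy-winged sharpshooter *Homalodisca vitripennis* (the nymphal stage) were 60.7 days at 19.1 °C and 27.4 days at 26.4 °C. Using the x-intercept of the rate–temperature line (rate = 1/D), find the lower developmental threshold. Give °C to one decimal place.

Under the model K = D·(T − T_b), so D₁·(T₁ − T_b) = D₂·(T₂ − T_b).
60.7·(19.1 − T_b) = 27.4·(26.4 − T_b)
T_b = (60.7·19.1 − 27.4·26.4) / (60.7 − 27.4) = 436.01 / 33.3 = 13.093 °C ≈ 13.1 °C.

13.1 °C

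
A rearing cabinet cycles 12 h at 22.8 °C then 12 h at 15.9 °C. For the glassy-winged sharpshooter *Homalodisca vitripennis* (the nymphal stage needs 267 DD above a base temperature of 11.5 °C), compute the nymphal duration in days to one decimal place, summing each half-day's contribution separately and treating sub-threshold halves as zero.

Day half: max(0, 22.8 − 11.5) × 0.5 = 11.3 × 0.5 = 5.65 DD.
Night half: max(0, 15.9 − 11.5) × 0.5 = 4.4 × 0.5 = 2.20 DD.
Per 24 h: 7.85 DD/day.
Duration = 267 / 7.85 = 34.013 ≈ 34.0 days.

34.0 days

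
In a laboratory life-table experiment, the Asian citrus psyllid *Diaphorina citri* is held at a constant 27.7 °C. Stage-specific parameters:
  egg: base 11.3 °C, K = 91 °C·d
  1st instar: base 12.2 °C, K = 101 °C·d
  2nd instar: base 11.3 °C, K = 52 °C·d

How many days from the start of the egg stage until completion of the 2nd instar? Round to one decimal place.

egg: 91 / (27.7 − 11.3) = 91 / 16.4 = 5.549 d.
1st instar: 101 / (27.7 − 12.2) = 101 / 15.5 = 6.516 d.
2nd instar: 52 / (27.7 − 11.3) = 52 / 16.4 = 3.171 d.
Sum = 15.236 ≈ 15.2 days.

15.2 days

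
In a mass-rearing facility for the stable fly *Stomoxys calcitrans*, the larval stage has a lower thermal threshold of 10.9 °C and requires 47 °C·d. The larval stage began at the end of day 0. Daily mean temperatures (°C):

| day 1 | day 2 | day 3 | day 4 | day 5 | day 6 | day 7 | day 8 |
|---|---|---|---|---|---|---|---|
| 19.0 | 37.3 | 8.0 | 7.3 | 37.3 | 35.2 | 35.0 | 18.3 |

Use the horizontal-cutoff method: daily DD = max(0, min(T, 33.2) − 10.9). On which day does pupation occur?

day 5

Daily DD above 10.9 °C (capped at 22.3): 8.1, 22.3, 0.0, 0.0, 22.3, 22.3, 22.3, 7.4.
Cumulative: 8.1, 30.4, 30.4, 30.4, 52.7, 75.0, 97.3, 104.7.
The total first reaches 47 DD on day 5.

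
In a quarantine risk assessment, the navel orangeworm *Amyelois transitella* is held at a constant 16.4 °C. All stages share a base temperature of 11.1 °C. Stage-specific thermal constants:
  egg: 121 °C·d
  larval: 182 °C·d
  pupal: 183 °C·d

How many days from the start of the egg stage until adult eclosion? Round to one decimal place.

Daily accumulation at 16.4 °C = 16.4 − 11.1 = 5.3 DD/day.
Total K = 121 + 182 + 183 = 486 DD.
Total duration = 486 / 5.3 = 91.698 ≈ 91.7 days.

91.7 days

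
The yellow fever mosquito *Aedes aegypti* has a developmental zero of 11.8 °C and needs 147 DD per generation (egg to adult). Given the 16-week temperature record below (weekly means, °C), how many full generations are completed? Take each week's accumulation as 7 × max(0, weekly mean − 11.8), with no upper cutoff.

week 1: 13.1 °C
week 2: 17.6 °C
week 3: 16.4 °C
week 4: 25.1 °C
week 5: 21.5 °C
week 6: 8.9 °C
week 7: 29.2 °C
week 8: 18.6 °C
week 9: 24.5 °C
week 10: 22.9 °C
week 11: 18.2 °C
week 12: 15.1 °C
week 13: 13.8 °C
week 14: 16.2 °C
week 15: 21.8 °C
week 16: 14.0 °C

Weekly DD (7 × max(0, T̄ − 11.8)): 9.1, 40.6, 32.2, 93.1, 67.9, 0.0, 121.8, 47.6, 88.9, 77.7, 44.8, 23.1, 14.0, 30.8, 70.0, 15.4.
Season total = 777.0 DD.
Complete generations = ⌊777.0 / 147⌋ = 5.

5 generations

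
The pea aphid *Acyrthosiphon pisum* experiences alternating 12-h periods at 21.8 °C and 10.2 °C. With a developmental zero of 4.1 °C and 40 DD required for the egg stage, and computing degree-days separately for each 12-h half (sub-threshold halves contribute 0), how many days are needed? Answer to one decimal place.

3.4 days

Day half: max(0, 21.8 − 4.1) × 0.5 = 17.7 × 0.5 = 8.85 DD.
Night half: max(0, 10.2 − 4.1) × 0.5 = 6.1 × 0.5 = 3.05 DD.
Per 24 h: 11.90 DD/day.
Duration = 40 / 11.90 = 3.361 ≈ 3.4 days.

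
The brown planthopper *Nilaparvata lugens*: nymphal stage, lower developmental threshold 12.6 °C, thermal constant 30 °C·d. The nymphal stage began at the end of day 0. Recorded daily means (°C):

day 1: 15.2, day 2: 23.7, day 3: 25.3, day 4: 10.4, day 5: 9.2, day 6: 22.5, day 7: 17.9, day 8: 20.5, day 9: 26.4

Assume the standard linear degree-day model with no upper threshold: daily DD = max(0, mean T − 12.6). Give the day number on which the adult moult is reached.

day 6

Daily DD above 12.6 °C: 2.6, 11.1, 12.7, 0.0, 0.0, 9.9, 5.3, 7.9, 13.8.
Cumulative: 2.6, 13.7, 26.4, 26.4, 26.4, 36.3, 41.6, 49.5, 63.3.
The total first reaches 30 DD on day 6.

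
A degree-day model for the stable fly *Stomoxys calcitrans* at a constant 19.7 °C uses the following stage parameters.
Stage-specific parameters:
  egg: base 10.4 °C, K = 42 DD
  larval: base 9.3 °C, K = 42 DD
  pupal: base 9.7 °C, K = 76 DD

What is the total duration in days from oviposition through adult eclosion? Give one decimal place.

egg: 42 / (19.7 − 10.4) = 42 / 9.3 = 4.516 d.
larval: 42 / (19.7 − 9.3) = 42 / 10.4 = 4.038 d.
pupal: 76 / (19.7 − 9.7) = 76 / 10.0 = 7.600 d.
Sum = 16.155 ≈ 16.2 days.

16.2 days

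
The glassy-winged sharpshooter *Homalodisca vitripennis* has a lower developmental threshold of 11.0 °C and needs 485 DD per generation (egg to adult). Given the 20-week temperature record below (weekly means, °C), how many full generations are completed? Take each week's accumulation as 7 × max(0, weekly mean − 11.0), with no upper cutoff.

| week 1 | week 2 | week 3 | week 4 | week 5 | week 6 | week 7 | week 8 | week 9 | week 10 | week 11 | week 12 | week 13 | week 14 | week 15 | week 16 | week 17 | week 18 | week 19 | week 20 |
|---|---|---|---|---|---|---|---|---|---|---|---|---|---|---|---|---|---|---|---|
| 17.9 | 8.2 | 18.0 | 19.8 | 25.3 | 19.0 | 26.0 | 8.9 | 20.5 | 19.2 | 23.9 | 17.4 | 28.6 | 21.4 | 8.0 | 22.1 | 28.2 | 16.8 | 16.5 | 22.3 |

Weekly DD (7 × max(0, T̄ − 11.0)): 48.3, 0.0, 49.0, 61.6, 100.1, 56.0, 105.0, 0.0, 66.5, 57.4, 90.3, 44.8, 123.2, 72.8, 0.0, 77.7, 120.4, 40.6, 38.5, 79.1.
Season total = 1231.3 DD.
Complete generations = ⌊1231.3 / 485⌋ = 2.

2 generations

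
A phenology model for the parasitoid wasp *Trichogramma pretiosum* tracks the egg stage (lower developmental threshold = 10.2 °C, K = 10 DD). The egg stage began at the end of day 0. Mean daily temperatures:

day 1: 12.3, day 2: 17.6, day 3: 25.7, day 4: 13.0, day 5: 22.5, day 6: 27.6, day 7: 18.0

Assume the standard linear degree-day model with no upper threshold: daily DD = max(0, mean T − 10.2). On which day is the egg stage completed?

day 3

Daily DD above 10.2 °C: 2.1, 7.4, 15.5, 2.8, 12.3, 17.4, 7.8.
Cumulative: 2.1, 9.5, 25.0, 27.8, 40.1, 57.5, 65.3.
The total first reaches 10 DD on day 3.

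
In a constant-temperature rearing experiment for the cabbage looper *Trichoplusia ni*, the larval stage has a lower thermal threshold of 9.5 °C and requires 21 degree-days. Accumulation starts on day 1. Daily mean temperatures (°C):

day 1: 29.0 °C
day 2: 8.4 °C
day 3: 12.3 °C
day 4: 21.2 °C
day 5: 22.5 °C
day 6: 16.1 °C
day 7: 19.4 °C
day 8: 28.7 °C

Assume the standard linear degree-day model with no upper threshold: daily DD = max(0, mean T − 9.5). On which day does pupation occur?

Daily DD above 9.5 °C: 19.5, 0.0, 2.8, 11.7, 13.0, 6.6, 9.9, 19.2.
Cumulative: 19.5, 19.5, 22.3, 34.0, 47.0, 53.6, 63.5, 82.7.
The total first reaches 21 DD on day 3.

day 3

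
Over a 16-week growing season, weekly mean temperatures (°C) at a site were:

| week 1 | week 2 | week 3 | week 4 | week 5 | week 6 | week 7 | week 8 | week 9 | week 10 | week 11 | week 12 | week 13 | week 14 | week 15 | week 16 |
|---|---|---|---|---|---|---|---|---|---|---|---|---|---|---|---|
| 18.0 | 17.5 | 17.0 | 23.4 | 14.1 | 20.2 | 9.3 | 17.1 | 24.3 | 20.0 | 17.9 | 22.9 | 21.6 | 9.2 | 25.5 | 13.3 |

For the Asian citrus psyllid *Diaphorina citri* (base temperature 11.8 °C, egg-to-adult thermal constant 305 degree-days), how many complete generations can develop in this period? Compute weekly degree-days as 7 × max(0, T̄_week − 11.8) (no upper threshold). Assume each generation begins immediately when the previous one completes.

2 generations

Weekly DD (7 × max(0, T̄ − 11.8)): 43.4, 39.9, 36.4, 81.2, 16.1, 58.8, 0.0, 37.1, 87.5, 57.4, 42.7, 77.7, 68.6, 0.0, 95.9, 10.5.
Season total = 753.2 DD.
Complete generations = ⌊753.2 / 305⌋ = 2.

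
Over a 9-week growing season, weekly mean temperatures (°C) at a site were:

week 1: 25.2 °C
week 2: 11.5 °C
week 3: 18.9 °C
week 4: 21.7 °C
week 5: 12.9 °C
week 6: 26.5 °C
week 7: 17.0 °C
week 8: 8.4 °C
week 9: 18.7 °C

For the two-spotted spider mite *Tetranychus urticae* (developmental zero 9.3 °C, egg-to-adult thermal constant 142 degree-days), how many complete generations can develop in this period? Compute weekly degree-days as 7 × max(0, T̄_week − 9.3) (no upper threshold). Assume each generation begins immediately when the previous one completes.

3 generations

Weekly DD (7 × max(0, T̄ − 9.3)): 111.3, 15.4, 67.2, 86.8, 25.2, 120.4, 53.9, 0.0, 65.8.
Season total = 546.0 DD.
Complete generations = ⌊546.0 / 142⌋ = 3.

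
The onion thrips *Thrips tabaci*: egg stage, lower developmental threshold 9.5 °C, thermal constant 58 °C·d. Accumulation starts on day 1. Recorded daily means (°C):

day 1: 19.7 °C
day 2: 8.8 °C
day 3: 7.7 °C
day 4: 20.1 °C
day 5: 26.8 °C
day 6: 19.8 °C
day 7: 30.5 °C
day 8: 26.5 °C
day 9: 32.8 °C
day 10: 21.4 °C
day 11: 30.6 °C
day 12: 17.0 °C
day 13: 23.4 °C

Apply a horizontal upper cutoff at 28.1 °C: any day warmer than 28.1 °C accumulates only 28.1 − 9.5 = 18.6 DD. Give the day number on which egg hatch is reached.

day 7

Daily DD above 9.5 °C (capped at 18.6): 10.2, 0.0, 0.0, 10.6, 17.3, 10.3, 18.6, 17.0, 18.6, 11.9, 18.6, 7.5, 13.9.
Cumulative: 10.2, 10.2, 10.2, 20.8, 38.1, 48.4, 67.0, 84.0, 102.6, 114.5, 133.1, 140.6, 154.5.
The total first reaches 58 DD on day 7.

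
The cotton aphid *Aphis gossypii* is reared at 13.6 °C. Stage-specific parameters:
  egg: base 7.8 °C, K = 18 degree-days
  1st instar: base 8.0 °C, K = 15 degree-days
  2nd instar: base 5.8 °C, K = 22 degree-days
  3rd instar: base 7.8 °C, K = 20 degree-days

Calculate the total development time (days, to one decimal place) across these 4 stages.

egg: 18 / (13.6 − 7.8) = 18 / 5.8 = 3.103 d.
1st instar: 15 / (13.6 − 8.0) = 15 / 5.6 = 2.679 d.
2nd instar: 22 / (13.6 − 5.8) = 22 / 7.8 = 2.821 d.
3rd instar: 20 / (13.6 − 7.8) = 20 / 5.8 = 3.448 d.
Sum = 12.051 ≈ 12.1 days.

12.1 days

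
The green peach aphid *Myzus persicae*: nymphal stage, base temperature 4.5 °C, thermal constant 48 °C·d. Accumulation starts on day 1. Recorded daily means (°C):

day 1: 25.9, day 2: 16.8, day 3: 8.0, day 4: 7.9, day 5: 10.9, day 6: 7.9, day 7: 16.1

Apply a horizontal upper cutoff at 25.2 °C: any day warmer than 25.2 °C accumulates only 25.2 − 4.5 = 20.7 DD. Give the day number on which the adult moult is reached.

Daily DD above 4.5 °C (capped at 20.7): 20.7, 12.3, 3.5, 3.4, 6.4, 3.4, 11.6.
Cumulative: 20.7, 33.0, 36.5, 39.9, 46.3, 49.7, 61.3.
The total first reaches 48 DD on day 6.

day 6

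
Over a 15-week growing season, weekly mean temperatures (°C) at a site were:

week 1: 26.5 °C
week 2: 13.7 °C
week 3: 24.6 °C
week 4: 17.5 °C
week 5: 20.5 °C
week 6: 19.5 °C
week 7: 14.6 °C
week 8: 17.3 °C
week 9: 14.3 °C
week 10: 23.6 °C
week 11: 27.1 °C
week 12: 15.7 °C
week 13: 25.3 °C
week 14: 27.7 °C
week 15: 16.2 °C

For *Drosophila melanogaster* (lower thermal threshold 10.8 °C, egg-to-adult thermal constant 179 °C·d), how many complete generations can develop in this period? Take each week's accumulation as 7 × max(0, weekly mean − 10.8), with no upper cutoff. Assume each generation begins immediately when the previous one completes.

Weekly DD (7 × max(0, T̄ − 10.8)): 109.9, 20.3, 96.6, 46.9, 67.9, 60.9, 26.6, 45.5, 24.5, 89.6, 114.1, 34.3, 101.5, 118.3, 37.8.
Season total = 994.7 DD.
Complete generations = ⌊994.7 / 179⌋ = 5.

5 generations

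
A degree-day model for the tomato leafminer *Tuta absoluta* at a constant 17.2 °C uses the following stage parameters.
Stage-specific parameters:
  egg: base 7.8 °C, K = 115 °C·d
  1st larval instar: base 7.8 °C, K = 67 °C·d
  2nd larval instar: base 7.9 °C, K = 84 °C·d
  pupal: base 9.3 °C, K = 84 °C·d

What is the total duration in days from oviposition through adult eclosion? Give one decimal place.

egg: 115 / (17.2 − 7.8) = 115 / 9.4 = 12.234 d.
1st larval instar: 67 / (17.2 − 7.8) = 67 / 9.4 = 7.128 d.
2nd larval instar: 84 / (17.2 − 7.9) = 84 / 9.3 = 9.032 d.
pupal: 84 / (17.2 − 9.3) = 84 / 7.9 = 10.633 d.
Sum = 39.027 ≈ 39.0 days.

39.0 days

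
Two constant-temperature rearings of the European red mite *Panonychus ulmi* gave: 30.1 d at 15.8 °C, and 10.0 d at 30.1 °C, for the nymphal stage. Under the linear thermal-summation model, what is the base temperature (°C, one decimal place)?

Linear rate model ⇒ the product D·(T − T_b) is constant across temperatures.
30.1·(15.8 − T_b) = 10.0·(30.1 − T_b)
T_b = (30.1·15.8 − 10.0·30.1) / (30.1 − 10.0) = 174.58 / 20.1 = 8.686 °C ≈ 8.7 °C.

8.7 °C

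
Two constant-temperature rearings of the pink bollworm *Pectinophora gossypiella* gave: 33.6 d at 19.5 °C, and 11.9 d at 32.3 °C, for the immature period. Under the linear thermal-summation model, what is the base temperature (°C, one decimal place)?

12.5 °C

Equal thermal constants: D₁(T₁ − T_b) = D₂(T₂ − T_b).
33.6·(19.5 − T_b) = 11.9·(32.3 − T_b)
T_b = (33.6·19.5 − 11.9·32.3) / (33.6 − 11.9) = 270.83 / 21.7 = 12.481 °C ≈ 12.5 °C.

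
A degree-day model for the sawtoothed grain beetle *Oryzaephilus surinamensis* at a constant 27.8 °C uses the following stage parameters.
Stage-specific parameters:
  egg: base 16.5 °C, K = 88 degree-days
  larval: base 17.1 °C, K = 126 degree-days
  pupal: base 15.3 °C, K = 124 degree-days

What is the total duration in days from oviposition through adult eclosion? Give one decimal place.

egg: 88 / (27.8 − 16.5) = 88 / 11.3 = 7.788 d.
larval: 126 / (27.8 − 17.1) = 126 / 10.7 = 11.776 d.
pupal: 124 / (27.8 − 15.3) = 124 / 12.5 = 9.920 d.
Sum = 29.483 ≈ 29.5 days.

29.5 days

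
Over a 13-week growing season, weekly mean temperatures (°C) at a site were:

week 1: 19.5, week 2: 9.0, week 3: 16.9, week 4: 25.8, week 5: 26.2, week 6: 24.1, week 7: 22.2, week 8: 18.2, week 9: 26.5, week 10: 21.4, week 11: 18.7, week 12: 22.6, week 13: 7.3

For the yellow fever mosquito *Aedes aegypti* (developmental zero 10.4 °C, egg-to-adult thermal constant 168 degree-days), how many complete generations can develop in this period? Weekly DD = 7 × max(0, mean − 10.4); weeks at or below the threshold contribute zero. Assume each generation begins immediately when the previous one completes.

Weekly DD (7 × max(0, T̄ − 10.4)): 63.7, 0.0, 45.5, 107.8, 110.6, 95.9, 82.6, 54.6, 112.7, 77.0, 58.1, 85.4, 0.0.
Season total = 893.9 DD.
Complete generations = ⌊893.9 / 168⌋ = 5.

5 generations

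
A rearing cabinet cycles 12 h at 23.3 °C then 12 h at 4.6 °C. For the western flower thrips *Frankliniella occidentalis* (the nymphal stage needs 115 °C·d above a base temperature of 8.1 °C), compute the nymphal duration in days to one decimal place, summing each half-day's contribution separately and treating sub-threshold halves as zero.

Day half: max(0, 23.3 − 8.1) × 0.5 = 15.2 × 0.5 = 7.60 DD.
Night half: max(0, 4.6 − 8.1) × 0.5 = 0.0 × 0.5 = 0.00 DD.
Per 24 h: 7.60 DD/day.
Duration = 115 / 7.60 = 15.132 ≈ 15.1 days.

15.1 days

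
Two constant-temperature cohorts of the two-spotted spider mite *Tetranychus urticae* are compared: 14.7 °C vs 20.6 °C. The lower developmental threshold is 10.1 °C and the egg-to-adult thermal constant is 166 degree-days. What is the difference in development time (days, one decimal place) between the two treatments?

At 14.7 °C: 166 / (14.7 − 10.1) = 166 / 4.6 = 36.087 d.
At 20.6 °C: 166 / (20.6 − 10.1) = 166 / 10.5 = 15.810 d.
Difference = |36.087 − 15.810| = 20.277 ≈ 20.3 days.

20.3 days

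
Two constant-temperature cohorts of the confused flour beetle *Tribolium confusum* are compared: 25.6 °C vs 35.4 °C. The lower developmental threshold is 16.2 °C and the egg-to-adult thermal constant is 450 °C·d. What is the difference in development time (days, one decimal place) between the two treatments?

At 25.6 °C: 450 / (25.6 − 16.2) = 450 / 9.4 = 47.872 d.
At 35.4 °C: 450 / (35.4 − 16.2) = 450 / 19.2 = 23.438 d.
Difference = |47.872 − 23.438| = 24.435 ≈ 24.4 days.

24.4 days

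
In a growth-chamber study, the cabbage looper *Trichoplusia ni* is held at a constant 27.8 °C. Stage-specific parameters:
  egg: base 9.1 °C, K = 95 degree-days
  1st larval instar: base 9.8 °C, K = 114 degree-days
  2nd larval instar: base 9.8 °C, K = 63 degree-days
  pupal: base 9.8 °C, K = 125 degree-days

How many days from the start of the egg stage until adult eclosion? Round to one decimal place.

egg: 95 / (27.8 − 9.1) = 95 / 18.7 = 5.080 d.
1st larval instar: 114 / (27.8 − 9.8) = 114 / 18.0 = 6.333 d.
2nd larval instar: 63 / (27.8 − 9.8) = 63 / 18.0 = 3.500 d.
pupal: 125 / (27.8 − 9.8) = 125 / 18.0 = 6.944 d.
Sum = 21.858 ≈ 21.9 days.

21.9 days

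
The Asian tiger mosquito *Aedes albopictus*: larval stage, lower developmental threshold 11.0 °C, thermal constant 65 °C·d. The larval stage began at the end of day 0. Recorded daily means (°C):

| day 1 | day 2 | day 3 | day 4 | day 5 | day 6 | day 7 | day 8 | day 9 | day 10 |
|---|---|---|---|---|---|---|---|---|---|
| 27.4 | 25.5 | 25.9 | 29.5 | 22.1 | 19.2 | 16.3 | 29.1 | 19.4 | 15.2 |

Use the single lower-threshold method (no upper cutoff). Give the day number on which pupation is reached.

Daily DD above 11.0 °C: 16.4, 14.5, 14.9, 18.5, 11.1, 8.2, 5.3, 18.1, 8.4, 4.2.
Cumulative: 16.4, 30.9, 45.8, 64.3, 75.4, 83.6, 88.9, 107.0, 115.4, 119.6.
The total first reaches 65 DD on day 5.

day 5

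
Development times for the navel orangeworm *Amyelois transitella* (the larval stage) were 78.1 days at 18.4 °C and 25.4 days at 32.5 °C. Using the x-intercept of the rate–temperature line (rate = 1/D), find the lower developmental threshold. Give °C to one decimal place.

11.6 °C

Equal thermal constants: D₁(T₁ − T_b) = D₂(T₂ − T_b).
78.1·(18.4 − T_b) = 25.4·(32.5 − T_b)
T_b = (78.1·18.4 − 25.4·32.5) / (78.1 − 25.4) = 611.54 / 52.7 = 11.604 °C ≈ 11.6 °C.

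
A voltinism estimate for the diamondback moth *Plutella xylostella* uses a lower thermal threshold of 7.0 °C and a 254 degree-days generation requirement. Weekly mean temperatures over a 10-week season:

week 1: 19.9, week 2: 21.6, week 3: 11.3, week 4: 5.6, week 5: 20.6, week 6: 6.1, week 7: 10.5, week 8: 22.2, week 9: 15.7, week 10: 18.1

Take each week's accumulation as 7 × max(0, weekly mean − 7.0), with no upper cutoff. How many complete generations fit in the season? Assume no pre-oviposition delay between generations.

2 generations

Weekly DD (7 × max(0, T̄ − 7.0)): 90.3, 102.2, 30.1, 0.0, 95.2, 0.0, 24.5, 106.4, 60.9, 77.7.
Season total = 587.3 DD.
Complete generations = ⌊587.3 / 254⌋ = 2.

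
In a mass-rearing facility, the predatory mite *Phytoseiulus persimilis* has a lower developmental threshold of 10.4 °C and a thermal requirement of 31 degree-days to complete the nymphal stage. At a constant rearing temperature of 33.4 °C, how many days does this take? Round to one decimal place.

1.3 days

Daily accumulation = 33.4 − 10.4 = 23.0 DD/day.
Duration = 31 / 23.0 = 1.348 ≈ 1.3 days.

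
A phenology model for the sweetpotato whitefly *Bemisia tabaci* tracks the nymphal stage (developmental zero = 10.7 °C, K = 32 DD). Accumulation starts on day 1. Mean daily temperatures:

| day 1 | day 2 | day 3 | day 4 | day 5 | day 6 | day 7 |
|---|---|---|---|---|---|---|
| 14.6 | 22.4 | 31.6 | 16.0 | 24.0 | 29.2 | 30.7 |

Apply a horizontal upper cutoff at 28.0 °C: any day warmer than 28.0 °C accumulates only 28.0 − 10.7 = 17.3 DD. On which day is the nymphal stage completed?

Daily DD above 10.7 °C (capped at 17.3): 3.9, 11.7, 17.3, 5.3, 13.3, 17.3, 17.3.
Cumulative: 3.9, 15.6, 32.9, 38.2, 51.5, 68.8, 86.1.
The total first reaches 32 DD on day 3.

day 3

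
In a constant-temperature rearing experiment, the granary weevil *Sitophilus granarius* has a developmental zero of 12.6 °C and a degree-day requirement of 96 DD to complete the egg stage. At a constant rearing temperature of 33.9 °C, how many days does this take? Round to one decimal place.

4.5 days

Daily accumulation = 33.9 − 12.6 = 21.3 DD/day.
Duration = 96 / 21.3 = 4.507 ≈ 4.5 days.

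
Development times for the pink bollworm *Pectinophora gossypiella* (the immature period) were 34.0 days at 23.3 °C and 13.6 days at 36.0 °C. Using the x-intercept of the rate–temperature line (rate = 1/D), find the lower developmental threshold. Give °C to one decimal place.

14.8 °C

Under the model K = D·(T − T_b), so D₁·(T₁ − T_b) = D₂·(T₂ − T_b).
34.0·(23.3 − T_b) = 13.6·(36.0 − T_b)
T_b = (34.0·23.3 − 13.6·36.0) / (34.0 − 13.6) = 302.60 / 20.4 = 14.833 °C ≈ 14.8 °C.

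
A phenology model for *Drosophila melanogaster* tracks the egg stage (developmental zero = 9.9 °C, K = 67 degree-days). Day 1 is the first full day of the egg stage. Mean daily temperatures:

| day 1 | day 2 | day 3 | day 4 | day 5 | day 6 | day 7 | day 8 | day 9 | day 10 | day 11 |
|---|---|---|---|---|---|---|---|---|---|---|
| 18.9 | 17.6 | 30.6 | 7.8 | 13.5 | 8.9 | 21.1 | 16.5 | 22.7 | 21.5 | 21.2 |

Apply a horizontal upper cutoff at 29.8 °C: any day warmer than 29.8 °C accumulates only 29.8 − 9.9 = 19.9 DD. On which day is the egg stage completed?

day 9

Daily DD above 9.9 °C (capped at 19.9): 9.0, 7.7, 19.9, 0.0, 3.6, 0.0, 11.2, 6.6, 12.8, 11.6, 11.3.
Cumulative: 9.0, 16.7, 36.6, 36.6, 40.2, 40.2, 51.4, 58.0, 70.8, 82.4, 93.7.
The total first reaches 67 DD on day 9.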